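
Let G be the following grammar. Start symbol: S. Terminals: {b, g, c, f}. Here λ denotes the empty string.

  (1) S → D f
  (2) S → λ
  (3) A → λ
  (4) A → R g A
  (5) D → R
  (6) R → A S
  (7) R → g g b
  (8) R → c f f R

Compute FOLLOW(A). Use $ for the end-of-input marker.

{c, f, g}

FIRST(S) = {λ, c, f, g}  (via D f)
FIRST(A) = {λ, c, f, g}  (via R g A)
FIRST(R) = {λ, c, f, g}  (via A S)
FIRST(D) = {λ, c, f, g}  (via R)
FOLLOW(S) includes $ since S is the start symbol.
FOLLOW(D): in S→D f, D is followed by f with FIRST {f}. Thus FOLLOW(D) = {f}.
FOLLOW(R): in A→R g A, R is followed by g A with FIRST {g}; in D→R, the suffix after R is empty, so FOLLOW(R) ⊇ FOLLOW(D) = {f}; in R→c f f R, the suffix after R is empty (adds nothing new). Thus FOLLOW(R) = {f, g}.
FOLLOW(S): in R→A S, the suffix after S is empty, so FOLLOW(S) ⊇ FOLLOW(R) = {f, g}. Thus FOLLOW(S) = {$, f, g}.
FOLLOW(A): in A→R g A, the suffix after A is empty (adds nothing new); in R→A S, A is followed by S with FIRST {λ, c, f, g}; in R→A S, the suffix after A is nullable, so FOLLOW(A) ⊇ FOLLOW(R) = {f, g}. Thus FOLLOW(A) = {c, f, g}.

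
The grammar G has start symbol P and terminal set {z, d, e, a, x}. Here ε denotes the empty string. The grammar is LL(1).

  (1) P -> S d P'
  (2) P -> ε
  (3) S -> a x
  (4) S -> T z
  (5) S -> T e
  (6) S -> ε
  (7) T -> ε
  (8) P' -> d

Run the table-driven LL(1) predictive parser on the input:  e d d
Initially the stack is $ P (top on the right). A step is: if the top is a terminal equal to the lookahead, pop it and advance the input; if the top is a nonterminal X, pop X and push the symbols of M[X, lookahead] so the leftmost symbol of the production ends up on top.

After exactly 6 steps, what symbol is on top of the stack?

step 1: stack=$ P  input=e d d $  — expand P -> S d P'
step 2: stack=$ P' d S  input=e d d $  — expand S -> T e
step 3: stack=$ P' d e T  input=e d d $  — expand T -> ε
step 4: stack=$ P' d e  input=e d d $  — match e
step 5: stack=$ P' d  input=d d $  — match d
step 6: stack=$ P'  input=d $  — expand P' -> d
Stack after step 6: $ d (top = d).

d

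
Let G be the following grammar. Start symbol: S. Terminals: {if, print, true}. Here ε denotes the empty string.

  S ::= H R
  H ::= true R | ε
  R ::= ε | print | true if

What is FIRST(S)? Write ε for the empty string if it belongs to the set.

FIRST(H) = {ε, true}
FIRST(R) = {ε, print, true}
FIRST(S) = {ε, print, true}  (via H R)

{ε, print, true}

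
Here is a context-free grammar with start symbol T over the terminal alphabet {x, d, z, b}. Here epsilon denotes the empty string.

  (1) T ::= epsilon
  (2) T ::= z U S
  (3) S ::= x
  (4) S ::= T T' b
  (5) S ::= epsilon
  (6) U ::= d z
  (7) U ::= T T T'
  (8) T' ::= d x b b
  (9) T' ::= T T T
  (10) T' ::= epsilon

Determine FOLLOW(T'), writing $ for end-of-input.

FIRST(T) = {epsilon, z}
FIRST(T') = {epsilon, d, z}  (via T T T)
FIRST(S) = {epsilon, b, d, x, z}  (via T T' b)
FIRST(U) = {epsilon, d, z}  (via T T T')
FOLLOW(T) includes $ since T is the start symbol.
FOLLOW(T): in S::=T T' b, T is followed by T' b with FIRST {b, d, z}; in U::=T T T' (occurrence 1), T is followed by T T' with FIRST {epsilon, d, z}; in U::=T T T' (occurrence 1), the suffix after T is nullable, so FOLLOW(T) ⊇ FOLLOW(U) = {$, b, d, x, z}; in U::=T T T' (occurrence 2), T is followed by T' with FIRST {epsilon, d, z}; in U::=T T T' (occurrence 2), the suffix after T is nullable, so FOLLOW(T) ⊇ FOLLOW(U) = {$, b, d, x, z}; in T'::=T T T (occurrence 1), T is followed by T T with FIRST {epsilon, z}; in T'::=T T T (occurrence 1), the suffix after T is nullable, so FOLLOW(T) ⊇ FOLLOW(T') = {$, b, d, x, z}; in T'::=T T T (occurrence 2), T is followed by T with FIRST {epsilon, z}; in T'::=T T T (occurrence 2), the suffix after T is nullable, so FOLLOW(T) ⊇ FOLLOW(T') = {$, b, d, x, z}; in T'::=T T T (occurrence 3), the suffix after T is empty, so FOLLOW(T) ⊇ FOLLOW(T') = {$, b, d, x, z}. Thus FOLLOW(T) = {$, b, d, x, z}.
FOLLOW(S): in T::=z U S, the suffix after S is empty, so FOLLOW(S) ⊇ FOLLOW(T) = {$, b, d, x, z}. Thus FOLLOW(S) = {$, b, d, x, z}.
FOLLOW(U): in T::=z U S, U is followed by S with FIRST {epsilon, b, d, x, z}; in T::=z U S, the suffix after U is nullable, so FOLLOW(U) ⊇ FOLLOW(T) = {$, b, d, x, z}. Thus FOLLOW(U) = {$, b, d, x, z}.
FOLLOW(T'): in S::=T T' b, T' is followed by b with FIRST {b}; in U::=T T T', the suffix after T' is empty, so FOLLOW(T') ⊇ FOLLOW(U) = {$, b, d, x, z}. Thus FOLLOW(T') = {$, b, d, x, z}.

{$, b, d, x, z}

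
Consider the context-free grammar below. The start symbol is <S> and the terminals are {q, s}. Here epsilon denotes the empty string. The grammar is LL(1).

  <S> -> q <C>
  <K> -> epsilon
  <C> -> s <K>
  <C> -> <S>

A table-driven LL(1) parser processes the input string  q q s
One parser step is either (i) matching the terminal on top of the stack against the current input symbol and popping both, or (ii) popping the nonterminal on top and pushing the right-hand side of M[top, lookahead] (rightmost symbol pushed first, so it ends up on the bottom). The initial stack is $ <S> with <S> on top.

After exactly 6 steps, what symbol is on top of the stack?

step 1: stack=$ <S>  input=q q s $  — expand <S> -> q <C>
step 2: stack=$ <C> q  input=q q s $  — match q
step 3: stack=$ <C>  input=q s $  — expand <C> -> <S>
step 4: stack=$ <S>  input=q s $  — expand <S> -> q <C>
step 5: stack=$ <C> q  input=q s $  — match q
step 6: stack=$ <C>  input=s $  — expand <C> -> s <K>
Stack after step 6: $ <K> s (top = s).

s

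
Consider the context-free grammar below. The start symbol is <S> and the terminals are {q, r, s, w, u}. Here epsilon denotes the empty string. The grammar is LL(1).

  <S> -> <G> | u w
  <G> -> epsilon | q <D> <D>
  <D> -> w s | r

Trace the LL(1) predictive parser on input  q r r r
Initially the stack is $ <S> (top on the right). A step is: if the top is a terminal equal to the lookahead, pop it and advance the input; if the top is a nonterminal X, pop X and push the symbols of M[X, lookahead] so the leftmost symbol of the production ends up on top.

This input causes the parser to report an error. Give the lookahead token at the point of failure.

step 1: stack=$ <S>  input=q r r r $  — expand <S> -> <G>
step 2: stack=$ <G>  input=q r r r $  — expand <G> -> q <D> <D>
step 3: stack=$ <D> <D> q  input=q r r r $  — match q
step 4: stack=$ <D> <D>  input=r r r $  — expand <D> -> r
step 5: stack=$ <D> r  input=r r r $  — match r
step 6: stack=$ <D>  input=r r $  — expand <D> -> r
step 7: stack=$ r  input=r r $  — match r
step 8: stack=$  input=r $  — error: stack empty but input remains

r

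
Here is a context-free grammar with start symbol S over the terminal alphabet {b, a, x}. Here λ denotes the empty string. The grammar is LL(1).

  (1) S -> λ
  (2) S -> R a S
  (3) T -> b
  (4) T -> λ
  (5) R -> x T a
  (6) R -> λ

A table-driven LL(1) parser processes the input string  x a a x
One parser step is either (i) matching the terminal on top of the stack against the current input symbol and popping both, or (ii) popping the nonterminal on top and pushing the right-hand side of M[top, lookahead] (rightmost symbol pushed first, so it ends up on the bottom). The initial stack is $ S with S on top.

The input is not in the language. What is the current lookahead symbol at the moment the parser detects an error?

      Stack        Input      Action
   1  $ S          x a a x $  expand S -> R a S
   2  $ S a R      x a a x $  expand R -> x T a
   3  $ S a a T x  x a a x $  match x
   4  $ S a a T    a a x $    expand T -> λ
   5  $ S a a      a a x $    match a
   6  $ S a        a x $      match a
   7  $ S          x $        expand S -> R a S
   8  $ S a R      x $        expand R -> x T a
   9  $ S a a T x  x $        match x
  10  $ S a a T    $          error: M[T, $] is empty

$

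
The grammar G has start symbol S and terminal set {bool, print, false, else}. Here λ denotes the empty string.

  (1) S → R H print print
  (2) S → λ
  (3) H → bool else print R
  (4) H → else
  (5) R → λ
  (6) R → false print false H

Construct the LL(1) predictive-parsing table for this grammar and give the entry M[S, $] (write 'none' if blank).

S → λ

FIRST(H) = {bool, else}
FIRST(R) = {λ, false}
FIRST(S) = {λ, bool, else, false}  (via R H print print)
FOLLOW(S) includes $ since S is the start symbol.
FOLLOW(S): S appears on no right-hand side. Thus FOLLOW(S) = {$}.
For S → R H print print: FIRST(R H print print) = {bool, else, false}, so it goes in M[S, t] for t ∈ {bool, else, false}.
For S → λ: FIRST(λ) = {λ}, so it goes in M[S, t] for t ∈ {}; since λ ∈ FIRST, also for every t ∈ FOLLOW(S) = {$}.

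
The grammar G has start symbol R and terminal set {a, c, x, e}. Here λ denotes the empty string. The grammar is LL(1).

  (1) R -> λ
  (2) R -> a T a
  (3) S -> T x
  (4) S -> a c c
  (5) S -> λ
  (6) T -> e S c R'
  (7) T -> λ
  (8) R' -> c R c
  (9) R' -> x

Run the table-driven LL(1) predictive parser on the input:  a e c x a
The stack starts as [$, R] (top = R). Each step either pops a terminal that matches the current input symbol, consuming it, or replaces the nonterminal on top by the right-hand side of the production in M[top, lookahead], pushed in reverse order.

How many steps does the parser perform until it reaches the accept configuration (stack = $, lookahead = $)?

9

     Stack         Input        Action
  1  $ R           a e c x a $  expand R -> a T a
  2  $ a T a       a e c x a $  match a
  3  $ a T         e c x a $    expand T -> e S c R'
  4  $ a R' c S e  e c x a $    match e
  5  $ a R' c S    c x a $      expand S -> λ
  6  $ a R' c      c x a $      match c
  7  $ a R'        x a $        expand R' -> x
  8  $ a x         x a $        match x
  9  $ a           a $          match a
Accept reached after 9 steps.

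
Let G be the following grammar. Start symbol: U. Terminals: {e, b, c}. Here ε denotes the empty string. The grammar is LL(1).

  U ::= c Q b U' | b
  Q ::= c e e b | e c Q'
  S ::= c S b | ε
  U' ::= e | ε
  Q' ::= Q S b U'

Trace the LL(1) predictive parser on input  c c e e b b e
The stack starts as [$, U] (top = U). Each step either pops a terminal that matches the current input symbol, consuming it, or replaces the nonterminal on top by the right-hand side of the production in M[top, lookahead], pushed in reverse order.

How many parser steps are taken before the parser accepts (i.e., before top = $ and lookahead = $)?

step 1: stack=$ U  input=c c e e b b e $  — expand U ::= c Q b U'
step 2: stack=$ U' b Q c  input=c c e e b b e $  — match c
step 3: stack=$ U' b Q  input=c e e b b e $  — expand Q ::= c e e b
step 4: stack=$ U' b b e e c  input=c e e b b e $  — match c
step 5: stack=$ U' b b e e  input=e e b b e $  — match e
step 6: stack=$ U' b b e  input=e b b e $  — match e
step 7: stack=$ U' b b  input=b b e $  — match b
step 8: stack=$ U' b  input=b e $  — match b
step 9: stack=$ U'  input=e $  — expand U' ::= e
step 10: stack=$ e  input=e $  — match e
Accept reached after 10 steps.

10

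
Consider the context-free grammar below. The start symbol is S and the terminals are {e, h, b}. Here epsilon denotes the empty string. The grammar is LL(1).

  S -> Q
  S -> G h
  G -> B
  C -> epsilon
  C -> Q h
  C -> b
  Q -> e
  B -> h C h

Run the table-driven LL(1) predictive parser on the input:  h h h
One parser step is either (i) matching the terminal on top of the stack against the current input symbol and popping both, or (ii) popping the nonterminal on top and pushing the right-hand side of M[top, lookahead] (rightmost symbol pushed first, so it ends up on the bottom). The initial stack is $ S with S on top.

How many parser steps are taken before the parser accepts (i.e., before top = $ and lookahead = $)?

step 1: stack=$ S  input=h h h $  — expand S -> G h
step 2: stack=$ h G  input=h h h $  — expand G -> B
step 3: stack=$ h B  input=h h h $  — expand B -> h C h
step 4: stack=$ h h C h  input=h h h $  — match h
step 5: stack=$ h h C  input=h h $  — expand C -> epsilon
step 6: stack=$ h h  input=h h $  — match h
step 7: stack=$ h  input=h $  — match h
Accept reached after 7 steps.

7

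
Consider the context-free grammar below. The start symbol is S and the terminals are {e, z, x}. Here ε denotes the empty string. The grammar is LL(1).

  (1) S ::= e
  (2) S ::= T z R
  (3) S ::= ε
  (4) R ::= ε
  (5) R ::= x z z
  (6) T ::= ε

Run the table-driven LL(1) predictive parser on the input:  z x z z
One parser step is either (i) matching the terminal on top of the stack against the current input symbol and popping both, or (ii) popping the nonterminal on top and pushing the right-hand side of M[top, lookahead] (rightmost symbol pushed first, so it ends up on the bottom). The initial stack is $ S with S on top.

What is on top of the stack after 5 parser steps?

step 1: stack=$ S  input=z x z z $  — expand S ::= T z R
step 2: stack=$ R z T  input=z x z z $  — expand T ::= ε
step 3: stack=$ R z  input=z x z z $  — match z
step 4: stack=$ R  input=x z z $  — expand R ::= x z z
step 5: stack=$ z z x  input=x z z $  — match x
Stack after step 5: $ z z (top = z).

z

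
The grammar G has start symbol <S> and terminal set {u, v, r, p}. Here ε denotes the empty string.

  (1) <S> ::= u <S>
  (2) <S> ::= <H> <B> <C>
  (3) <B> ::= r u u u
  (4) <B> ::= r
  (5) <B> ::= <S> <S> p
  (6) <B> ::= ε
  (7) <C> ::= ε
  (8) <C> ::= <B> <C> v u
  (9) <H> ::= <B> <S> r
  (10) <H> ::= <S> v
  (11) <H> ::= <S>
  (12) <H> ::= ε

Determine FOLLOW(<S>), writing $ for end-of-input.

FIRST(<S>) = {ε, p, r, u, v}  (via <H> <B> <C>)
FIRST(<B>) = {ε, p, r, u, v}  (via <S> <S> p)
FIRST(<C>) = {ε, p, r, u, v}  (via <B> <C> v u)
FIRST(<H>) = {ε, p, r, u, v}  (via <B> <S> r, <S> v, <S>)
FOLLOW(<S>) includes $ since <S> is the start symbol.
FOLLOW(<S>): in <S>::=u <S>, the suffix after <S> is empty (adds nothing new); in <B>::=<S> <S> p (occurrence 1), <S> is followed by <S> p with FIRST {p, r, u, v}; in <B>::=<S> <S> p (occurrence 2), <S> is followed by p with FIRST {p}; in <H>::=<B> <S> r, <S> is followed by r with FIRST {r}; in <H>::=<S> v, <S> is followed by v with FIRST {v}; in <H>::=<S>, the suffix after <S> is empty, so FOLLOW(<S>) ⊇ FOLLOW(<H>) = {$, p, r, u, v}. Thus FOLLOW(<S>) = {$, p, r, u, v}.
FOLLOW(<B>): in <S>::=<H> <B> <C>, <B> is followed by <C> with FIRST {ε, p, r, u, v}; in <S>::=<H> <B> <C>, the suffix after <B> is nullable, so FOLLOW(<B>) ⊇ FOLLOW(<S>) = {$, p, r, u, v}; in <C>::=<B> <C> v u, <B> is followed by <C> v u with FIRST {p, r, u, v}; in <H>::=<B> <S> r, <B> is followed by <S> r with FIRST {p, r, u, v}. Thus FOLLOW(<B>) = {$, p, r, u, v}.
FOLLOW(<C>): in <S>::=<H> <B> <C>, the suffix after <C> is empty, so FOLLOW(<C>) ⊇ FOLLOW(<S>) = {$, p, r, u, v}; in <C>::=<B> <C> v u, <C> is followed by v u with FIRST {v}. Thus FOLLOW(<C>) = {$, p, r, u, v}.
FOLLOW(<H>): in <S>::=<H> <B> <C>, <H> is followed by <B> <C> with FIRST {ε, p, r, u, v}; in <S>::=<H> <B> <C>, the suffix after <H> is nullable, so FOLLOW(<H>) ⊇ FOLLOW(<S>) = {$, p, r, u, v}. Thus FOLLOW(<H>) = {$, p, r, u, v}.

{$, p, r, u, v}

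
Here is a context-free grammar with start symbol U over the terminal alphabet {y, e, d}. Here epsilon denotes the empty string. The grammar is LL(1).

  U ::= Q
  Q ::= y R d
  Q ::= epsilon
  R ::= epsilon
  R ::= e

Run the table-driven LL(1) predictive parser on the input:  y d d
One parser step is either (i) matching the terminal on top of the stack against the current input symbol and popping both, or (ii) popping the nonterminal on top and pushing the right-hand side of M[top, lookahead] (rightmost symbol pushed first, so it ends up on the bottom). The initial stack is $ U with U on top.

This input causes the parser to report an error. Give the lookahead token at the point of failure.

step 1: stack=$ U  input=y d d $  — expand U ::= Q
step 2: stack=$ Q  input=y d d $  — expand Q ::= y R d
step 3: stack=$ d R y  input=y d d $  — match y
step 4: stack=$ d R  input=d d $  — expand R ::= epsilon
step 5: stack=$ d  input=d d $  — match d
step 6: stack=$  input=d $  — error: stack empty but input remains

d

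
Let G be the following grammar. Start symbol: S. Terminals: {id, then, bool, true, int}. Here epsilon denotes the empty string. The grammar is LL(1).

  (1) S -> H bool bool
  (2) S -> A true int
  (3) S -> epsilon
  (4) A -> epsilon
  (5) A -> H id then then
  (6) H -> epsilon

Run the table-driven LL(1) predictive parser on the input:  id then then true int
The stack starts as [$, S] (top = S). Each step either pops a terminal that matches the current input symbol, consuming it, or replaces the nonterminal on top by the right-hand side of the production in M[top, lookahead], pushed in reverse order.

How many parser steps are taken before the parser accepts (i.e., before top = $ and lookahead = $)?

8

     Stack                      Input                    Action
  1  $ S                        id then then true int $  expand S -> A true int
  2  $ int true A               id then then true int $  expand A -> H id then then
  3  $ int true then then id H  id then then true int $  expand H -> epsilon
  4  $ int true then then id    id then then true int $  match id
  5  $ int true then then       then then true int $     match then
  6  $ int true then            then true int $          match then
  7  $ int true                 true int $               match true
  8  $ int                      int $                    match int
Accept reached after 8 steps.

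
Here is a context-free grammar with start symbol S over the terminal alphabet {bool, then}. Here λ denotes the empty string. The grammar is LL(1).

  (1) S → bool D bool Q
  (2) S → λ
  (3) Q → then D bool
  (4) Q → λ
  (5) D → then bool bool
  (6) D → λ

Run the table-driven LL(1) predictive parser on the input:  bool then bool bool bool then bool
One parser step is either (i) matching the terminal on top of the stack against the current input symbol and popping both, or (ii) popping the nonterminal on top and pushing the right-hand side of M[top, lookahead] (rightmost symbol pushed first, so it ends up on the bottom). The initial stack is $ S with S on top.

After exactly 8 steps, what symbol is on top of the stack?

step 1: stack=$ S  input=bool then bool bool bool then bool $  — expand S → bool D bool Q
step 2: stack=$ Q bool D bool  input=bool then bool bool bool then bool $  — match bool
step 3: stack=$ Q bool D  input=then bool bool bool then bool $  — expand D → then bool bool
step 4: stack=$ Q bool bool bool then  input=then bool bool bool then bool $  — match then
step 5: stack=$ Q bool bool bool  input=bool bool bool then bool $  — match bool
step 6: stack=$ Q bool bool  input=bool bool then bool $  — match bool
step 7: stack=$ Q bool  input=bool then bool $  — match bool
step 8: stack=$ Q  input=then bool $  — expand Q → then D bool
Stack after step 8: $ bool D then (top = then).

then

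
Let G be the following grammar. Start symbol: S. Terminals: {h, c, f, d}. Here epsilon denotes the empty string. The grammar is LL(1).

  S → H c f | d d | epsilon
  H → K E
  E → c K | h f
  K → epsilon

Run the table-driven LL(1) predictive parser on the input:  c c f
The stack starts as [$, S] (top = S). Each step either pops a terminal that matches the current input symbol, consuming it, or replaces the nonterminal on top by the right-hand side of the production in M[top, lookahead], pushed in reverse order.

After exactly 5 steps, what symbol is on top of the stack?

step 1: stack=$ S  input=c c f $  — expand S → H c f
step 2: stack=$ f c H  input=c c f $  — expand H → K E
step 3: stack=$ f c E K  input=c c f $  — expand K → epsilon
step 4: stack=$ f c E  input=c c f $  — expand E → c K
step 5: stack=$ f c K c  input=c c f $  — match c
Stack after step 5: $ f c K (top = K).

K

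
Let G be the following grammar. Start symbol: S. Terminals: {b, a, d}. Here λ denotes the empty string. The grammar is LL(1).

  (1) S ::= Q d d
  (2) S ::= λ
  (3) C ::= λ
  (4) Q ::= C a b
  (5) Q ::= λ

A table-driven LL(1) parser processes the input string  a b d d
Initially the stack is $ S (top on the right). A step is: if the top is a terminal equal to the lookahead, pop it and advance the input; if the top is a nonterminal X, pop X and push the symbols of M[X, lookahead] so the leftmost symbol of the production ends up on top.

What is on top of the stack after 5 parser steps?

     Stack        Input      Action
  1  $ S          a b d d $  expand S ::= Q d d
  2  $ d d Q      a b d d $  expand Q ::= C a b
  3  $ d d b a C  a b d d $  expand C ::= λ
  4  $ d d b a    a b d d $  match a
  5  $ d d b      b d d $    match b
Stack after step 5: $ d d (top = d).

d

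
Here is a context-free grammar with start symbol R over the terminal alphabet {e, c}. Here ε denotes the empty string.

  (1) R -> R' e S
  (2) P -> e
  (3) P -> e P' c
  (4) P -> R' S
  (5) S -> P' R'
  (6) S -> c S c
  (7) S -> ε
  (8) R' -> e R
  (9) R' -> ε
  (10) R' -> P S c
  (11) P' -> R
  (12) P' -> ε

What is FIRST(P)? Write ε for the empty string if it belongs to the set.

FIRST(R) = {c, e}  (via R' e S)
FIRST(P') = {ε, c, e}  (via R)
FIRST(P) = {ε, c, e}  (via R' S)
FIRST(S) = {ε, c, e}  (via P' R')
FIRST(R') = {ε, c, e}  (via P S c)

{ε, c, e}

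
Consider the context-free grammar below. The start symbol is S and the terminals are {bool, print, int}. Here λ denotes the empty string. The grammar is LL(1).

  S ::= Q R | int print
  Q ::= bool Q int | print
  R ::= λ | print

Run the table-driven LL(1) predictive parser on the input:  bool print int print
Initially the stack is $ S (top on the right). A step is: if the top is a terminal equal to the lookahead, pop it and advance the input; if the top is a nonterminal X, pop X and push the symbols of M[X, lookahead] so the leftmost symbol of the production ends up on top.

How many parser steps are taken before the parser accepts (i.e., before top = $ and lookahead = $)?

8

     Stack           Input                   Action
  1  $ S             bool print int print $  expand S ::= Q R
  2  $ R Q           bool print int print $  expand Q ::= bool Q int
  3  $ R int Q bool  bool print int print $  match bool
  4  $ R int Q       print int print $       expand Q ::= print
  5  $ R int print   print int print $       match print
  6  $ R int         int print $             match int
  7  $ R             print $                 expand R ::= print
  8  $ print         print $                 match print
Accept reached after 8 steps.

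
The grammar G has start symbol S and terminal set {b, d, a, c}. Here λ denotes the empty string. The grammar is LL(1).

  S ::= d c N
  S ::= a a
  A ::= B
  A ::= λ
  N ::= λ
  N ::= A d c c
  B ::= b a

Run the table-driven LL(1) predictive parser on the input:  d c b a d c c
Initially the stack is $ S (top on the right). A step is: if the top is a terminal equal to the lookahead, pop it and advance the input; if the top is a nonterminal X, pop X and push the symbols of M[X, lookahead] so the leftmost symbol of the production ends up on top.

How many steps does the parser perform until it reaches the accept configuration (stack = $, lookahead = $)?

step 1: stack=$ S  input=d c b a d c c $  — expand S ::= d c N
step 2: stack=$ N c d  input=d c b a d c c $  — match d
step 3: stack=$ N c  input=c b a d c c $  — match c
step 4: stack=$ N  input=b a d c c $  — expand N ::= A d c c
step 5: stack=$ c c d A  input=b a d c c $  — expand A ::= B
step 6: stack=$ c c d B  input=b a d c c $  — expand B ::= b a
step 7: stack=$ c c d a b  input=b a d c c $  — match b
step 8: stack=$ c c d a  input=a d c c $  — match a
step 9: stack=$ c c d  input=d c c $  — match d
step 10: stack=$ c c  input=c c $  — match c
step 11: stack=$ c  input=c $  — match c
Accept reached after 11 steps.

11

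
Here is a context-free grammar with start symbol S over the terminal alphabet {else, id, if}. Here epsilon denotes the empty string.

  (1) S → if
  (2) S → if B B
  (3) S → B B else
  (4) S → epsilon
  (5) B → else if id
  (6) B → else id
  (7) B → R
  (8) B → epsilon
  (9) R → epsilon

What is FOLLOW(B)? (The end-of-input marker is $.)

FIRST(R) = {epsilon}
FIRST(B) = {epsilon, else}  (via R)
FIRST(S) = {epsilon, else, if}  (via B B else)
FOLLOW(S) includes $ since S is the start symbol.
FOLLOW(S): S appears on no right-hand side. Thus FOLLOW(S) = {$}.
FOLLOW(B): in S→if B B (occurrence 1), B is followed by B with FIRST {epsilon, else}; in S→if B B (occurrence 1), the suffix after B is nullable, so FOLLOW(B) ⊇ FOLLOW(S) = {$}; in S→if B B (occurrence 2), the suffix after B is empty, so FOLLOW(B) ⊇ FOLLOW(S) = {$}; in S→B B else (occurrence 1), B is followed by B else with FIRST {else}; in S→B B else (occurrence 2), B is followed by else with FIRST {else}. Thus FOLLOW(B) = {$, else}.
FOLLOW(R): in B→R, the suffix after R is empty, so FOLLOW(R) ⊇ FOLLOW(B) = {$, else}. Thus FOLLOW(R) = {$, else}.

{$, else}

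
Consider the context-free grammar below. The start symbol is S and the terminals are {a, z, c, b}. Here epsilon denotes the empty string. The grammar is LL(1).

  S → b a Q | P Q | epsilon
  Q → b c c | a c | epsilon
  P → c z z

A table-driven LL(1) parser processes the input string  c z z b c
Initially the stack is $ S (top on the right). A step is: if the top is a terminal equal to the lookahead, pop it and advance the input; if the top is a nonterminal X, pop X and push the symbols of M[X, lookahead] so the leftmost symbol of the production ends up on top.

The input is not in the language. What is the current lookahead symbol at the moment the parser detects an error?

$

     Stack      Input        Action
  1  $ S        c z z b c $  expand S → P Q
  2  $ Q P      c z z b c $  expand P → c z z
  3  $ Q z z c  c z z b c $  match c
  4  $ Q z z    z z b c $    match z
  5  $ Q z      z b c $      match z
  6  $ Q        b c $        expand Q → b c c
  7  $ c c b    b c $        match b
  8  $ c c      c $          match c
  9  $ c        $            error: top is terminal c but lookahead is $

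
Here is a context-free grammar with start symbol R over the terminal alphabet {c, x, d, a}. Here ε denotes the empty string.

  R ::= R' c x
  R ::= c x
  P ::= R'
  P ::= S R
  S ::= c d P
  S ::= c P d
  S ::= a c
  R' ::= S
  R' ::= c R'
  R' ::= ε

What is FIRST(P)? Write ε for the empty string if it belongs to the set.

FIRST(S) = {a, c}
FIRST(R') = {ε, a, c}  (via S)
FIRST(R) = {a, c}  (via R' c x)
FIRST(P) = {ε, a, c}  (via R', S R)

{ε, a, c}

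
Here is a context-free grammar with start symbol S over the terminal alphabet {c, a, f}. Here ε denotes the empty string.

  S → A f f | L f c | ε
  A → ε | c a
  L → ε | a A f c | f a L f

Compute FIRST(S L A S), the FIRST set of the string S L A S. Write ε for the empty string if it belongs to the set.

{ε, a, c, f}

FIRST(A) = {ε, c}
FIRST(L) = {ε, a, f}
FIRST(S) = {ε, a, c, f}  (via A f f, L f c)
FIRST(S L A S): take FIRST of each symbol in turn, carrying on past any symbol whose FIRST contains ε; result {ε, a, c, f}.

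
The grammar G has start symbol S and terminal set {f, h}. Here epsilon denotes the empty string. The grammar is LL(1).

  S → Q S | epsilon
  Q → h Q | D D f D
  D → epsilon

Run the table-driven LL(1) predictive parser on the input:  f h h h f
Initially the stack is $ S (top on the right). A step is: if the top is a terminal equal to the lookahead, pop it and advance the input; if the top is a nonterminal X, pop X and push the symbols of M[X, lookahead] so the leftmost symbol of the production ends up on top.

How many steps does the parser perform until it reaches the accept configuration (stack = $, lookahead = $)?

19

step 1: stack=$ S  input=f h h h f $  — expand S → Q S
step 2: stack=$ S Q  input=f h h h f $  — expand Q → D D f D
step 3: stack=$ S D f D D  input=f h h h f $  — expand D → epsilon
step 4: stack=$ S D f D  input=f h h h f $  — expand D → epsilon
step 5: stack=$ S D f  input=f h h h f $  — match f
step 6: stack=$ S D  input=h h h f $  — expand D → epsilon
step 7: stack=$ S  input=h h h f $  — expand S → Q S
step 8: stack=$ S Q  input=h h h f $  — expand Q → h Q
step 9: stack=$ S Q h  input=h h h f $  — match h
step 10: stack=$ S Q  input=h h f $  — expand Q → h Q
step 11: stack=$ S Q h  input=h h f $  — match h
step 12: stack=$ S Q  input=h f $  — expand Q → h Q
step 13: stack=$ S Q h  input=h f $  — match h
step 14: stack=$ S Q  input=f $  — expand Q → D D f D
step 15: stack=$ S D f D D  input=f $  — expand D → epsilon
step 16: stack=$ S D f D  input=f $  — expand D → epsilon
step 17: stack=$ S D f  input=f $  — match f
step 18: stack=$ S D  input=$  — expand D → epsilon
step 19: stack=$ S  input=$  — expand S → epsilon
Accept reached after 19 steps.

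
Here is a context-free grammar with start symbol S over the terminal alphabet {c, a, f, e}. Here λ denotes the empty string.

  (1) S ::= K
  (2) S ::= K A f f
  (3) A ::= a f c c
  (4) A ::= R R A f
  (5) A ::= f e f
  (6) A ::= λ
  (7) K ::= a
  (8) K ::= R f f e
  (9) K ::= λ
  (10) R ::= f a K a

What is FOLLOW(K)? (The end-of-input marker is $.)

{$, a, f}

FIRST(R): from R::=f a K a we get {f}. So FIRST(R) = {f}.
FIRST(A): from A::=a f c c we get {a}; from A::=R R A f we get {f}; from A::=f e f we get {f}; from A::=λ we get {λ}. So FIRST(A) = {λ, a, f}.
FIRST(K): from K::=a we get {a}; from K::=R f f e we get {f}; from K::=λ we get {λ}. So FIRST(K) = {λ, a, f}.
FIRST(S): from S::=K we get {λ, a, f}; from S::=K A f f we get {a, f}. So FIRST(S) = {λ, a, f}.
FOLLOW(S) includes $ since S is the start symbol.
FOLLOW(S): S appears on no right-hand side. Thus FOLLOW(S) = {$}.
FOLLOW(A): in S::=K A f f, A is followed by f f with FIRST {f}; in A::=R R A f, A is followed by f with FIRST {f}. Thus FOLLOW(A) = {f}.
FOLLOW(K): in S::=K, the suffix after K is empty, so FOLLOW(K) ⊇ FOLLOW(S) = {$}; in S::=K A f f, K is followed by A f f with FIRST {a, f}; in R::=f a K a, K is followed by a with FIRST {a}. Thus FOLLOW(K) = {$, a, f}.
FOLLOW(R): in A::=R R A f (occurrence 1), R is followed by R A f with FIRST {f}; in A::=R R A f (occurrence 2), R is followed by A f with FIRST {a, f}; in K::=R f f e, R is followed by f f e with FIRST {f}. Thus FOLLOW(R) = {a, f}.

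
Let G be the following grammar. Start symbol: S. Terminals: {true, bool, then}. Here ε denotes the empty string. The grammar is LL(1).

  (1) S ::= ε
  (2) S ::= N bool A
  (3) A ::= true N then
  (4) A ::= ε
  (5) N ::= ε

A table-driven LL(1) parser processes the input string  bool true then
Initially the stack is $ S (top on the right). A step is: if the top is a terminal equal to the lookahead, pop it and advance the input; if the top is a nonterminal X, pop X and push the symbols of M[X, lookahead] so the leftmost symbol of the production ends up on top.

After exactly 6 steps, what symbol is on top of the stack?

     Stack          Input             Action
  1  $ S            bool true then $  expand S ::= N bool A
  2  $ A bool N     bool true then $  expand N ::= ε
  3  $ A bool       bool true then $  match bool
  4  $ A            true then $       expand A ::= true N then
  5  $ then N true  true then $       match true
  6  $ then N       then $            expand N ::= ε
Stack after step 6: $ then (top = then).

then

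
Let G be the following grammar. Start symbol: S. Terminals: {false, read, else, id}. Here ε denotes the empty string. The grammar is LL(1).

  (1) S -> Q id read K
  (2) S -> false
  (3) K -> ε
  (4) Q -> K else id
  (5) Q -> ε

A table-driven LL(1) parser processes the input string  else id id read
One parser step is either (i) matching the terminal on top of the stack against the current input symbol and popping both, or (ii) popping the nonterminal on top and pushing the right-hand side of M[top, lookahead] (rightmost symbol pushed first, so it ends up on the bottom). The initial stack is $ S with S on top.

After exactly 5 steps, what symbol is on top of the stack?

     Stack                  Input              Action
  1  $ S                    else id id read $  expand S -> Q id read K
  2  $ K read id Q          else id id read $  expand Q -> K else id
  3  $ K read id id else K  else id id read $  expand K -> ε
  4  $ K read id id else    else id id read $  match else
  5  $ K read id id         id id read $       match id
Stack after step 5: $ K read id (top = id).

id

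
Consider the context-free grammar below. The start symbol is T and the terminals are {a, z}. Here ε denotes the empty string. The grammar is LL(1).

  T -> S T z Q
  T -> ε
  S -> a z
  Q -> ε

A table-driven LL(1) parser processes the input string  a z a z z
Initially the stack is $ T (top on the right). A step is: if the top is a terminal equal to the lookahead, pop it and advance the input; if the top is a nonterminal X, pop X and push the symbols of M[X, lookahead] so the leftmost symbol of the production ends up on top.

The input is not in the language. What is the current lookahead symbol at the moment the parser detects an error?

$

      Stack            Input        Action
   1  $ T              a z a z z $  expand T -> S T z Q
   2  $ Q z T S        a z a z z $  expand S -> a z
   3  $ Q z T z a      a z a z z $  match a
   4  $ Q z T z        z a z z $    match z
   5  $ Q z T          a z z $      expand T -> S T z Q
   6  $ Q z Q z T S    a z z $      expand S -> a z
   7  $ Q z Q z T z a  a z z $      match a
   8  $ Q z Q z T z    z z $        match z
   9  $ Q z Q z T      z $          expand T -> ε
  10  $ Q z Q z        z $          match z
  11  $ Q z Q          $            expand Q -> ε
  12  $ Q z            $            error: top is terminal z but lookahead is $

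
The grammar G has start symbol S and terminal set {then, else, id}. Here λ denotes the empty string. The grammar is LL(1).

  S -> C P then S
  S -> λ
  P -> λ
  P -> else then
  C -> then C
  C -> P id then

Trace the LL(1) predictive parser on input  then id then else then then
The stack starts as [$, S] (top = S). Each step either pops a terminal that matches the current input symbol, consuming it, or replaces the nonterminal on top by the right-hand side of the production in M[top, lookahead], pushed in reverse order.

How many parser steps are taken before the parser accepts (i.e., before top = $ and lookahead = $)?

12

      Stack                 Input                          Action
   1  $ S                   then id then else then then $  expand S -> C P then S
   2  $ S then P C          then id then else then then $  expand C -> then C
   3  $ S then P C then     then id then else then then $  match then
   4  $ S then P C          id then else then then $       expand C -> P id then
   5  $ S then P then id P  id then else then then $       expand P -> λ
   6  $ S then P then id    id then else then then $       match id
   7  $ S then P then       then else then then $          match then
   8  $ S then P            else then then $               expand P -> else then
   9  $ S then then else    else then then $               match else
  10  $ S then then         then then $                    match then
  11  $ S then              then $                         match then
  12  $ S                   $                              expand S -> λ
Accept reached after 12 steps.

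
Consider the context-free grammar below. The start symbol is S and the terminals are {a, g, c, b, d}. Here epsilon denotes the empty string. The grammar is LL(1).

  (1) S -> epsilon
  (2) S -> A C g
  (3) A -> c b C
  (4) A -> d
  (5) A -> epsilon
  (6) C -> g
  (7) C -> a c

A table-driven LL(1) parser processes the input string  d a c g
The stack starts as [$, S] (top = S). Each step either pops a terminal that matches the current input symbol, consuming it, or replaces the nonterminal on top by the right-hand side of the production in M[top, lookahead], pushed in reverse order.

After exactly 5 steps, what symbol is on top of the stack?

step 1: stack=$ S  input=d a c g $  — expand S -> A C g
step 2: stack=$ g C A  input=d a c g $  — expand A -> d
step 3: stack=$ g C d  input=d a c g $  — match d
step 4: stack=$ g C  input=a c g $  — expand C -> a c
step 5: stack=$ g c a  input=a c g $  — match a
Stack after step 5: $ g c (top = c).

c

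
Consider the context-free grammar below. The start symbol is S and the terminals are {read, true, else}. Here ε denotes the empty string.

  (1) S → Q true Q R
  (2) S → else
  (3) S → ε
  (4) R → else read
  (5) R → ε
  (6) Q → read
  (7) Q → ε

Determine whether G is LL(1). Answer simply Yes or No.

FIRST(S) = {ε, else, read, true}
FIRST(R) = {ε, else}
FIRST(Q) = {ε, read}
FOLLOW(S) = {$}
FOLLOW(R) = {$}
FOLLOW(Q) = {$, else, true}
Each cell of M receives at most one production.

Yes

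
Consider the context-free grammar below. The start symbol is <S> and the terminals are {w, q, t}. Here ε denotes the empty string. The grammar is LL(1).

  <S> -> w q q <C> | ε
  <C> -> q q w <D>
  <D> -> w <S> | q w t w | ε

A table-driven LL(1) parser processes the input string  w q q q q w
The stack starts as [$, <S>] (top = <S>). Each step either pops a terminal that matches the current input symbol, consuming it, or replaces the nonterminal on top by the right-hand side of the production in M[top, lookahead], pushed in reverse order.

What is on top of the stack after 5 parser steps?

step 1: stack=$ <S>  input=w q q q q w $  — expand <S> -> w q q <C>
step 2: stack=$ <C> q q w  input=w q q q q w $  — match w
step 3: stack=$ <C> q q  input=q q q q w $  — match q
step 4: stack=$ <C> q  input=q q q w $  — match q
step 5: stack=$ <C>  input=q q w $  — expand <C> -> q q w <D>
Stack after step 5: $ <D> w q q (top = q).

q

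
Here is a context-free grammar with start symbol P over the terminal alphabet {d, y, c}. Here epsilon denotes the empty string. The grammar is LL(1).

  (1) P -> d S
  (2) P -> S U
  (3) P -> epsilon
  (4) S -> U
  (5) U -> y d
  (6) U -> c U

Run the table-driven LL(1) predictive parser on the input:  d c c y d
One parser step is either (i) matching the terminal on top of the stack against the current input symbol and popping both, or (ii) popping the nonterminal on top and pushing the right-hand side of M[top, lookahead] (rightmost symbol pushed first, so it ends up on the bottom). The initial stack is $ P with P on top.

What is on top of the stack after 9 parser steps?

d

step 1: stack=$ P  input=d c c y d $  — expand P -> d S
step 2: stack=$ S d  input=d c c y d $  — match d
step 3: stack=$ S  input=c c y d $  — expand S -> U
step 4: stack=$ U  input=c c y d $  — expand U -> c U
step 5: stack=$ U c  input=c c y d $  — match c
step 6: stack=$ U  input=c y d $  — expand U -> c U
step 7: stack=$ U c  input=c y d $  — match c
step 8: stack=$ U  input=y d $  — expand U -> y d
step 9: stack=$ d y  input=y d $  — match y
Stack after step 9: $ d (top = d).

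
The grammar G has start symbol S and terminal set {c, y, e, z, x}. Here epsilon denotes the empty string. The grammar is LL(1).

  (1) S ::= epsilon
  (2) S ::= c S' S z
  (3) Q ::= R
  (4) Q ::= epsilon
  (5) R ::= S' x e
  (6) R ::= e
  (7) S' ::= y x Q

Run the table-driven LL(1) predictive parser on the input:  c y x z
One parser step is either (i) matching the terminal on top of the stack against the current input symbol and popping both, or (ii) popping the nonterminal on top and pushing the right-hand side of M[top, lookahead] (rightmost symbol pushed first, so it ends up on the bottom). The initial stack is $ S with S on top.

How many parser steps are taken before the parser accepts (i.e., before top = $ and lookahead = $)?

8

     Stack        Input      Action
  1  $ S          c y x z $  expand S ::= c S' S z
  2  $ z S S' c   c y x z $  match c
  3  $ z S S'     y x z $    expand S' ::= y x Q
  4  $ z S Q x y  y x z $    match y
  5  $ z S Q x    x z $      match x
  6  $ z S Q      z $        expand Q ::= epsilon
  7  $ z S        z $        expand S ::= epsilon
  8  $ z          z $        match z
Accept reached after 8 steps.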